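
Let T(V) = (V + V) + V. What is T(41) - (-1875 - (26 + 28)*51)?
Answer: 4752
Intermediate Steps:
T(V) = 3*V (T(V) = 2*V + V = 3*V)
T(41) - (-1875 - (26 + 28)*51) = 3*41 - (-1875 - (26 + 28)*51) = 123 - (-1875 - 54*51) = 123 - (-1875 - 1*2754) = 123 - (-1875 - 2754) = 123 - 1*(-4629) = 123 + 4629 = 4752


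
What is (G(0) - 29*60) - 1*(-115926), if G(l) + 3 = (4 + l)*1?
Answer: 114187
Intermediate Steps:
G(l) = 1 + l (G(l) = -3 + (4 + l)*1 = -3 + (4 + l) = 1 + l)
(G(0) - 29*60) - 1*(-115926) = ((1 + 0) - 29*60) - 1*(-115926) = (1 - 1740) + 115926 = -1739 + 115926 = 114187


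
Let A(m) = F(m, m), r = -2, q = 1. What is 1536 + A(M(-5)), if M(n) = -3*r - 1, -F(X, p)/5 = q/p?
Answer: 1535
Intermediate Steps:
F(X, p) = -5/p
M(n) = 5 (M(n) = -3*(-2) - 1 = 6 - 1 = 5)
A(m) = -5/m
1536 + A(M(-5)) = 1536 - 5/5 = 1536 - 5*⅕ = 1536 - 1 = 1535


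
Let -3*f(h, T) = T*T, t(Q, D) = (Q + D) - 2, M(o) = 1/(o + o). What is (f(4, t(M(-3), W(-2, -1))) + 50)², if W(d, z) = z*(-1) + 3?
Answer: 27867841/11664 ≈ 2389.2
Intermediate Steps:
M(o) = 1/(2*o)
W(d, z) = 3 - z (W(d, z) = -z + 3 = 3 - z)
t(Q, D) = -2 + D + Q (t(Q, D) = (D + Q) - 2 = -2 + D + Q)
f(h, T) = -T²/3 (f(h, T) = -T*T/3 = -T²/3)
(f(4, t(M(-3), W(-2, -1))) + 50)² = (-(-2 + (3 - 1*(-1)) + (½)/(-3))²/3 + 50)² = (-(-2 + (3 + 1) + (½)*(-⅓))²/3 + 50)² = (-(-2 + 4 - ⅙)²/3 + 50)² = (-(11/6)²/3 + 50)² = (-⅓*121/36 + 50)² = (-121/108 + 50)² = (5279/108)² = 27867841/11664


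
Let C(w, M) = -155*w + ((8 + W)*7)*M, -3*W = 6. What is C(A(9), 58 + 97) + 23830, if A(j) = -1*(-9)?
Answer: 28945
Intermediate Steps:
W = -2 (W = -⅓*6 = -2)
A(j) = 9
C(w, M) = -155*w + 42*M (C(w, M) = -155*w + ((8 - 2)*7)*M = -155*w + (6*7)*M = -155*w + 42*M)
C(A(9), 58 + 97) + 23830 = (-155*9 + 42*(58 + 97)) + 23830 = (-1395 + 42*155) + 23830 = (-1395 + 6510) + 23830 = 5115 + 23830 = 28945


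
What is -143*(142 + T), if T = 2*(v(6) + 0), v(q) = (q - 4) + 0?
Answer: -20878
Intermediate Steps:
v(q) = -4 + q (v(q) = (-4 + q) + 0 = -4 + q)
T = 4 (T = 2*((-4 + 6) + 0) = 2*(2 + 0) = 2*2 = 4)
-143*(142 + T) = -143*(142 + 4) = -143*146 = -20878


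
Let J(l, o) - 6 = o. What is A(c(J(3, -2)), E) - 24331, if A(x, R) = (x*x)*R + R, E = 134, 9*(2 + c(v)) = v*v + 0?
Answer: -1959421/81 ≈ -24190.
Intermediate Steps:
J(l, o) = 6 + o
c(v) = -2 + v²/9 (c(v) = -2 + (v*v + 0)/9 = -2 + (v² + 0)/9 = -2 + v²/9)
A(x, R) = R + R*x² (A(x, R) = x²*R + R = R*x² + R = R + R*x²)
A(c(J(3, -2)), E) - 24331 = 134*(1 + (-2 + (6 - 2)²/9)²) - 24331 = 134*(1 + (-2 + (⅑)*4²)²) - 24331 = 134*(1 + (-2 + (⅑)*16)²) - 24331 = 134*(1 + (-2 + 16/9)²) - 24331 = 134*(1 + (-2/9)²) - 24331 = 134*(1 + 4/81) - 24331 = 134*(85/81) - 24331 = 11390/81 - 24331 = -1959421/81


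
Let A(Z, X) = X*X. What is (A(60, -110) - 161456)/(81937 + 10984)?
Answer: -149356/92921 ≈ -1.6073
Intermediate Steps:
A(Z, X) = X²
(A(60, -110) - 161456)/(81937 + 10984) = ((-110)² - 161456)/(81937 + 10984) = (12100 - 161456)/92921 = -149356*1/92921 = -149356/92921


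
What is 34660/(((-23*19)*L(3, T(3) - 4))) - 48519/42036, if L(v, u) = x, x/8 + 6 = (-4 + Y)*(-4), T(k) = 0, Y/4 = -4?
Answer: -72963683/56640007 ≈ -1.2882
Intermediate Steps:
Y = -16 (Y = 4*(-4) = -16)
x = 592 (x = -48 + 8*((-4 - 16)*(-4)) = -48 + 8*(-20*(-4)) = -48 + 8*80 = -48 + 640 = 592)
L(v, u) = 592
34660/(((-23*19)*L(3, T(3) - 4))) - 48519/42036 = 34660/((-23*19*592)) - 48519/42036 = 34660/((-437*592)) - 48519*1/42036 = 34660/(-258704) - 16173/14012 = 34660*(-1/258704) - 16173/14012 = -8665/64676 - 16173/14012 = -72963683/56640007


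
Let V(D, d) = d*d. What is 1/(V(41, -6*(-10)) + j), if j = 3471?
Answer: 1/7071 ≈ 0.00014142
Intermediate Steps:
V(D, d) = d²
1/(V(41, -6*(-10)) + j) = 1/((-6*(-10))² + 3471) = 1/(60² + 3471) = 1/(3600 + 3471) = 1/7071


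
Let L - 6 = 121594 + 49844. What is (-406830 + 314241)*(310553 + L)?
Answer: -44627620233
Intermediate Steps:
L = 171444 (L = 6 + (121594 + 49844) = 6 + 171438 = 171444)
(-406830 + 314241)*(310553 + L) = (-406830 + 314241)*(310553 + 171444) = -92589*481997 = -44627620233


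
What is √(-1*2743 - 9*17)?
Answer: 4*I*√181 ≈ 53.815*I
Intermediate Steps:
√(-1*2743 - 9*17) = √(-2743 - 153) = √(-2896) = 4*I*√181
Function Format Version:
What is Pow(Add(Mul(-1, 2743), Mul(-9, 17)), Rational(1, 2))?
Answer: Mul(4, I, Pow(181, Rational(1, 2))) ≈ Mul(53.815, I)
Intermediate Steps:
Pow(Add(Mul(-1, 2743), Mul(-9, 17)), Rational(1, 2)) = Pow(Add(-2743, -153), Rational(1, 2)) = Pow(-2896, Rational(1, 2)) = Mul(4, I, Pow(181, Rational(1, 2)))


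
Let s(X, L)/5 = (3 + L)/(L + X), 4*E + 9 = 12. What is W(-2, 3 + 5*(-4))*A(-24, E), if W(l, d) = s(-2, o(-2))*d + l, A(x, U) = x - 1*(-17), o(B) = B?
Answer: -539/4 ≈ -134.75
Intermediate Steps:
E = 3/4 (E = -9/4 + (1/4)*12 = -9/4 + 3 = 3/4 ≈ 0.75000)
s(X, L) = 5*(3 + L)/(L + X) (s(X, L) = 5*((3 + L)/(L + X)) = 5*(3 + L)/(L + X))
A(x, U) = 17 + x (A(x, U) = x + 17 = 17 + x)
W(l, d) = l - 5*d/4 (W(l, d) = (5*(3 - 2)/(-2 - 2))*d + l = (5*1/(-4))*d + l = (5*(-1/4)*1)*d + l = -5*d/4 + l = l - 5*d/4)
W(-2, 3 + 5*(-4))*A(-24, E) = (-2 - 5*(3 + 5*(-4))/4)*(17 - 24) = (-2 - 5*(3 - 20)/4)*(-7) = (-2 - 5/4*(-17))*(-7) = (-2 + 85/4)*(-7) = (77/4)*(-7) = -539/4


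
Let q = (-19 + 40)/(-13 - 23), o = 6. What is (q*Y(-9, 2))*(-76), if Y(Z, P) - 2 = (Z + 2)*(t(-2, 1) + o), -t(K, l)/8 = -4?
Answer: -11704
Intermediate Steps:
q = -7/12 (q = 21/(-36) = 21*(-1/36) = -7/12 ≈ -0.58333)
t(K, l) = 32 (t(K, l) = -8*(-4) = 32)
Y(Z, P) = 78 + 38*Z (Y(Z, P) = 2 + (Z + 2)*(32 + 6) = 2 + (2 + Z)*38 = 2 + (76 + 38*Z) = 78 + 38*Z)
(q*Y(-9, 2))*(-76) = -7*(78 + 38*(-9))/12*(-76) = -7*(78 - 342)/12*(-76) = -7/12*(-264)*(-76) = 154*(-76) = -11704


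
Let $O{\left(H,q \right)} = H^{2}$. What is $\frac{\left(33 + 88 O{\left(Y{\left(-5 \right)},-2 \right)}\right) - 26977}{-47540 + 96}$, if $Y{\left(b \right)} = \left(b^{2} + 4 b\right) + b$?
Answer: $\frac{6736}{11861} \approx 0.56791$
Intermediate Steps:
$Y{\left(b \right)} = b^{2} + 5 b$
$\frac{\left(33 + 88 O{\left(Y{\left(-5 \right)},-2 \right)}\right) - 26977}{-47540 + 96} = \frac{\left(33 + 88 \left(- 5 \left(5 - 5\right)\right)^{2}\right) - 26977}{-47540 + 96} = \frac{\left(33 + 88 \left(\left(-5\right) 0\right)^{2}\right) - 26977}{-47444} = \left(\left(33 + 88 \cdot 0^{2}\right) - 26977\right) \left(- \frac{1}{47444}\right) = \left(\left(33 + 88 \cdot 0\right) - 26977\right) \left(- \frac{1}{47444}\right) = \left(\left(33 + 0\right) - 26977\right) \left(- \frac{1}{47444}\right) = \left(33 - 26977\right) \left(- \frac{1}{47444}\right) = \left(-26944\right) \left(- \frac{1}{47444}\right) = \frac{6736}{11861}$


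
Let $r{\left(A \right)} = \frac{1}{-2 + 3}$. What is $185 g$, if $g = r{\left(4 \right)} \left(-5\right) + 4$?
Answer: $-185$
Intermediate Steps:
$r{\left(A \right)} = 1$ ($r{\left(A \right)} = 1^{-1} = 1$)
$g = -1$ ($g = 1 \left(-5\right) + 4 = -5 + 4 = -1$)
$185 g = 185 \left(-1\right) = -185$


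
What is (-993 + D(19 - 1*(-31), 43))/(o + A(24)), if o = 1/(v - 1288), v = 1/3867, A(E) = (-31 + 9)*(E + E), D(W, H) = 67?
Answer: 4612123570/5259617787 ≈ 0.87689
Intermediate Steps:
A(E) = -44*E
v = 1/3867 ≈ 0.00025860
o = -3867/4980695 (o = 1/(1/3867 - 1288) = 1/(-4980695/3867) = -3867/4980695 ≈ -0.00077640)
(-993 + D(19 - 1*(-31), 43))/(o + A(24)) = (-993 + 67)/(-3867/4980695 - 44*24) = -926/(-3867/4980695 - 1056) = -926/(-5259617787/4980695) = -926*(-4980695/5259617787) = 4612123570/5259617787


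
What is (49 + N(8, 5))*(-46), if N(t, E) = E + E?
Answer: -2714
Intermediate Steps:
N(t, E) = 2*E
(49 + N(8, 5))*(-46) = (49 + 2*5)*(-46) = (49 + 10)*(-46) = 59*(-46) = -2714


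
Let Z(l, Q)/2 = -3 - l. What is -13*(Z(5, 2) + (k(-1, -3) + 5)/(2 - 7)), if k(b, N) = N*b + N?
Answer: 221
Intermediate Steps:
k(b, N) = N + N*b
Z(l, Q) = -6 - 2*l (Z(l, Q) = 2*(-3 - l) = -6 - 2*l)
-13*(Z(5, 2) + (k(-1, -3) + 5)/(2 - 7)) = -13*((-6 - 2*5) + (-3*(1 - 1) + 5)/(2 - 7)) = -13*((-6 - 10) + (-3*0 + 5)/(-5)) = -13*(-16 + (0 + 5)*(-⅕)) = -13*(-16 + 5*(-⅕)) = -13*(-16 - 1) = -13*(-17) = 221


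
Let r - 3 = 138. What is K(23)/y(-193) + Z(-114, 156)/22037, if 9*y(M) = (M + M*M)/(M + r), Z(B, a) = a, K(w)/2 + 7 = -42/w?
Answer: 180006801/782577944 ≈ 0.23002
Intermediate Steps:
K(w) = -14 - 84/w (K(w) = -14 + 2*(-42/w) = -14 - 84/w)
r = 141 (r = 3 + 138 = 141)
y(M) = (M + M²)/(9*(141 + M)) (y(M) = ((M + M*M)/(M + 141))/9 = ((M + M²)/(141 + M))/9 = (M + M²)/(9*(141 + M)))
K(23)/y(-193) + Z(-114, 156)/22037 = (-14 - 84/23)/(((⅑)*(-193)*(1 - 193)/(141 - 193))) + 156/22037 = (-14 - 84*1/23)/(((⅑)*(-193)*(-192)/(-52))) + 156*(1/22037) = (-14 - 84/23)/(((⅑)*(-193)*(-1/52)*(-192))) + 156/22037 = -406/(23*(-3088/39)) + 156/22037 = -406/23*(-39/3088) + 156/22037 = 7917/35512 + 156/22037 = 180006801/782577944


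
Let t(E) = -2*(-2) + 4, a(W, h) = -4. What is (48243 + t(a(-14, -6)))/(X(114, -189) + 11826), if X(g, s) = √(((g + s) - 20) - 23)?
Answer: 285308163/69927197 - 48251*I*√118/139854394 ≈ 4.0801 - 0.0037478*I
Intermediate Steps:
X(g, s) = √(-43 + g + s) (X(g, s) = √((-20 + g + s) - 23) = √(-43 + g + s))
t(E) = 8 (t(E) = 4 + 4 = 8)
(48243 + t(a(-14, -6)))/(X(114, -189) + 11826) = (48243 + 8)/(√(-43 + 114 - 189) + 11826) = 48251/(√(-118) + 11826) = 48251/(I*√118 + 11826) = 48251/(11826 + I*√118)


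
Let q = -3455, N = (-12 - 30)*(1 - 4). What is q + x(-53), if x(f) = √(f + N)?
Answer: -3455 + √73 ≈ -3446.5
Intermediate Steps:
N = 126 (N = -42*(-3) = 126)
x(f) = √(126 + f) (x(f) = √(f + 126) = √(126 + f))
q + x(-53) = -3455 + √(126 - 53) = -3455 + √73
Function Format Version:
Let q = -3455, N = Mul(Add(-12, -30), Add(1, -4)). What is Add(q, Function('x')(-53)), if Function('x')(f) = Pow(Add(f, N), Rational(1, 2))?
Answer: Add(-3455, Pow(73, Rational(1, 2))) ≈ -3446.5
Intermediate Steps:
N = 126 (N = Mul(-42, -3) = 126)
Function('x')(f) = Pow(Add(126, f), Rational(1, 2)) (Function('x')(f) = Pow(Add(f, 126), Rational(1, 2)) = Pow(Add(126, f), Rational(1, 2)))
Add(q, Function('x')(-53)) = Add(-3455, Pow(Add(126, -53), Rational(1, 2))) = Add(-3455, Pow(73, Rational(1, 2)))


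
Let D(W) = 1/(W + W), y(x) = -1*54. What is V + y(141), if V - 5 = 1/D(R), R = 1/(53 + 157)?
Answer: -5144/105 ≈ -48.990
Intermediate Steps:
R = 1/210 ≈ 0.0047619
y(x) = -54
D(W) = 1/(2*W)
V = 526/105 (V = 5 + 1/(1/(2*(1/210))) = 5 + 1/((1/2)*210) = 5 + 1/105 = 526/105 ≈ 5.0095)
V + y(141) = 526/105 - 54 = -5144/105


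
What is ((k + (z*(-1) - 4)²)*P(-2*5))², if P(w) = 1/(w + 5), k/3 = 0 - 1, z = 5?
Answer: 6084/25 ≈ 243.36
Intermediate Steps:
k = -3 (k = 3*(0 - 1) = 3*(-1) = -3)
P(w) = 1/(5 + w)
((k + (z*(-1) - 4)²)*P(-2*5))² = ((-3 + (5*(-1) - 4)²)/(5 - 2*5))² = ((-3 + (-5 - 4)²)/(5 - 10))² = ((-3 + (-9)²)/(-5))² = ((-3 + 81)*(-⅕))² = (78*(-⅕))² = (-78/5)² = 6084/25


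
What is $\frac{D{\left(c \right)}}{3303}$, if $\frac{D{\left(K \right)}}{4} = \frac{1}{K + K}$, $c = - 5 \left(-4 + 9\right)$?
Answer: $- \frac{2}{82575} \approx -2.422 \cdot 10^{-5}$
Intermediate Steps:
$c = -25$ ($c = \left(-5\right) 5 = -25$)
$D{\left(K \right)} = \frac{2}{K}$ ($D{\left(K \right)} = \frac{4}{K + K} = \frac{4}{2 K} = 4 \frac{1}{2 K} = \frac{2}{K}$)
$\frac{D{\left(c \right)}}{3303} = \frac{2 \frac{1}{-25}}{3303} = 2 \left(- \frac{1}{25}\right) \frac{1}{3303} = \left(- \frac{2}{25}\right) \frac{1}{3303} = - \frac{2}{82575}$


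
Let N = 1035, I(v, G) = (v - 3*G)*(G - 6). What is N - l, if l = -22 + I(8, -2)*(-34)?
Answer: -2751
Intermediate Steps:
I(v, G) = (-6 + G)*(v - 3*G) (I(v, G) = (v - 3*G)*(-6 + G) = (-6 + G)*(v - 3*G))
l = 3786 (l = -22 + (-6*8 - 3*(-2)² + 18*(-2) - 2*8)*(-34) = -22 + (-48 - 3*4 - 36 - 16)*(-34) = -22 + (-48 - 12 - 36 - 16)*(-34) = -22 - 112*(-34) = -22 + 3808 = 3786)
N - l = 1035 - 1*3786 = 1035 - 3786 = -2751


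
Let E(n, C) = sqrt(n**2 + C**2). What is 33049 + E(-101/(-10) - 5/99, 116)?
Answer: 33049 + sqrt(13287208201)/990 ≈ 33165.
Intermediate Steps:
E(n, C) = sqrt(C**2 + n**2)
33049 + E(-101/(-10) - 5/99, 116) = 33049 + sqrt(116**2 + (-101/(-10) - 5/99)**2) = 33049 + sqrt(13456 + (-101*(-1/10) - 5*1/99)**2) = 33049 + sqrt(13456 + (101/10 - 5/99)**2) = 33049 + sqrt(13456 + (9949/990)**2) = 33049 + sqrt(13456 + 98982601/980100) = 33049 + sqrt(13287208201/980100) = 33049 + sqrt(13287208201)/990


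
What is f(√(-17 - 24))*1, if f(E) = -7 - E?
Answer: -7 - I*√41 ≈ -7.0 - 6.4031*I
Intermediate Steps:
f(√(-17 - 24))*1 = (-7 - √(-17 - 24))*1 = (-7 - √(-41))*1 = (-7 - I*√41)*1 = -7 - I*√41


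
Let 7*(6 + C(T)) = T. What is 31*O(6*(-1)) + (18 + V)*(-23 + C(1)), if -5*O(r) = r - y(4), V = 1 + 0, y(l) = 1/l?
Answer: -14267/28 ≈ -509.54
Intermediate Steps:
V = 1
C(T) = -6 + T/7
O(r) = 1/20 - r/5 (O(r) = -(r - 1/4)/5 = -(r - 1*¼)/5 = -(r - ¼)/5 = -(-¼ + r)/5 = 1/20 - r/5)
31*O(6*(-1)) + (18 + V)*(-23 + C(1)) = 31*(1/20 - 6*(-1)/5) + (18 + 1)*(-23 + (-6 + (⅐)*1)) = 31*(1/20 - ⅕*(-6)) + 19*(-23 + (-6 + ⅐)) = 31*(1/20 + 6/5) + 19*(-23 - 41/7) = 31*(5/4) + 19*(-202/7) = 155/4 - 3838/7 = -14267/28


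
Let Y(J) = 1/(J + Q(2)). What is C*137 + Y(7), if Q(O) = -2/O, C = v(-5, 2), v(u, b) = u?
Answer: -4109/6 ≈ -684.83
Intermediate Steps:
C = -5
Y(J) = 1/(-1 + J) (Y(J) = 1/(J - 2/2) = 1/(J - 2*½) = 1/(J - 1) = 1/(-1 + J))
C*137 + Y(7) = -5*137 + 1/(-1 + 7) = -685 + 1/6 = -685 + ⅙ = -4109/6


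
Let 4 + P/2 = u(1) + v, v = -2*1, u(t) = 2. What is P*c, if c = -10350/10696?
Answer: 10350/1337 ≈ 7.7412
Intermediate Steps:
v = -2
P = -8 (P = -8 + 2*(2 - 2) = -8 + 2*0 = -8 + 0 = -8)
c = -5175/5348 (c = -10350*1/10696 = -5175/5348 ≈ -0.96765)
P*c = -8*(-5175/5348) = 10350/1337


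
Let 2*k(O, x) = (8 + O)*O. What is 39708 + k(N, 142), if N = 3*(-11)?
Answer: 80241/2 ≈ 40121.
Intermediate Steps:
N = -33
k(O, x) = O*(8 + O)/2 (k(O, x) = ((8 + O)*O)/2 = (O*(8 + O))/2 = O*(8 + O)/2)
39708 + k(N, 142) = 39708 + (½)*(-33)*(8 - 33) = 39708 + (½)*(-33)*(-25) = 39708 + 825/2 = 80241/2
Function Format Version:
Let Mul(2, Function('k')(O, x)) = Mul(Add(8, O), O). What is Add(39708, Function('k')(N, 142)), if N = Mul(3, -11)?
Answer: Rational(80241, 2) ≈ 40121.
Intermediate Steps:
N = -33
Function('k')(O, x) = Mul(Rational(1, 2), O, Add(8, O)) (Function('k')(O, x) = Mul(Rational(1, 2), Mul(Add(8, O), O)) = Mul(Rational(1, 2), Mul(O, Add(8, O))) = Mul(Rational(1, 2), O, Add(8, O)))
Add(39708, Function('k')(N, 142)) = Add(39708, Mul(Rational(1, 2), -33, Add(8, -33))) = Add(39708, Mul(Rational(1, 2), -33, -25)) = Add(39708, Rational(825, 2)) = Rational(80241, 2)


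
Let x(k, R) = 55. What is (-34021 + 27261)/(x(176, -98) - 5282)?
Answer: 6760/5227 ≈ 1.2933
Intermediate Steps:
(-34021 + 27261)/(x(176, -98) - 5282) = (-34021 + 27261)/(55 - 5282) = -6760/(-5227) = -6760*(-1/5227) = 6760/5227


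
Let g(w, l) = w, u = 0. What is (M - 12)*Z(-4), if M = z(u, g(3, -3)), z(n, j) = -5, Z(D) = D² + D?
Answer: -204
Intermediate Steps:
Z(D) = D + D²
M = -5
(M - 12)*Z(-4) = (-5 - 12)*(-4*(1 - 4)) = -(-68)*(-3) = -17*12 = -204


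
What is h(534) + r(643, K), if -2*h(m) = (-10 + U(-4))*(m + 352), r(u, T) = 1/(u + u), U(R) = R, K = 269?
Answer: 7975773/1286 ≈ 6202.0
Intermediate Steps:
r(u, T) = 1/(2*u)
h(m) = 2464 + 7*m (h(m) = -(-10 - 4)*(m + 352)/2 = -(-7)*(352 + m) = -(-4928 - 14*m)/2 = 2464 + 7*m)
h(534) + r(643, K) = (2464 + 7*534) + (½)/643 = (2464 + 3738) + (½)*(1/643) = 6202 + 1/1286 = 7975773/1286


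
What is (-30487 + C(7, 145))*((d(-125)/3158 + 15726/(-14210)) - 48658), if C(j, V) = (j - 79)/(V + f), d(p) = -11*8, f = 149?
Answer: 163100332974226425/109944191 ≈ 1.4835e+9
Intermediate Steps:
d(p) = -88
C(j, V) = (-79 + j)/(149 + V) (C(j, V) = (j - 79)/(V + 149) = (-79 + j)/(149 + V))
(-30487 + C(7, 145))*((d(-125)/3158 + 15726/(-14210)) - 48658) = (-30487 + (-79 + 7)/(149 + 145))*((-88/3158 + 15726/(-14210)) - 48658) = (-30487 - 72/294)*((-88*1/3158 + 15726*(-1/14210)) - 48658) = (-30487 + (1/294)*(-72))*((-44/1579 - 7863/7105) - 48658) = (-30487 - 12/49)*(-12728297/11218795 - 48658) = -1493875/49*(-545896855407/11218795) = 163100332974226425/109944191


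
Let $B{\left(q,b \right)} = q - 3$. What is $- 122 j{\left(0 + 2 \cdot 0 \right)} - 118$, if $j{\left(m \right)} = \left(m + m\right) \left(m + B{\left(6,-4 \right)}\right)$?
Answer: $-118$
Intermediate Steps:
$B{\left(q,b \right)} = -3 + q$
$j{\left(m \right)} = 2 m \left(3 + m\right)$ ($j{\left(m \right)} = \left(m + m\right) \left(m + \left(-3 + 6\right)\right) = 2 m \left(m + 3\right) = 2 m \left(3 + m\right)$)
$- 122 j{\left(0 + 2 \cdot 0 \right)} - 118 = - 122 \cdot 2 \left(0 + 2 \cdot 0\right) \left(3 + \left(0 + 2 \cdot 0\right)\right) - 118 = - 122 \cdot 2 \left(0 + 0\right) \left(3 + \left(0 + 0\right)\right) - 118 = - 122 \cdot 2 \cdot 0 \left(3 + 0\right) - 118 = - 122 \cdot 2 \cdot 0 \cdot 3 - 118 = \left(-122\right) 0 - 118 = 0 - 118 = -118$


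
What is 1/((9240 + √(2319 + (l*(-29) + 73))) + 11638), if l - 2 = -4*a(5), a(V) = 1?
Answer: 10439/217944217 - 35*√2/435888434 ≈ 4.7784e-5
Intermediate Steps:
l = -2 (l = 2 - 4*1 = 2 - 4 = -2)
1/((9240 + √(2319 + (l*(-29) + 73))) + 11638) = 1/((9240 + √(2319 + (-2*(-29) + 73))) + 11638) = 1/((9240 + √(2319 + (58 + 73))) + 11638) = 1/((9240 + √(2319 + 131)) + 11638) = 1/((9240 + √2450) + 11638) = 1/((9240 + 35*√2) + 11638) = 1/(20878 + 35*√2)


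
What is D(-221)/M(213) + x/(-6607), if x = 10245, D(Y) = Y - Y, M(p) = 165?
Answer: -10245/6607 ≈ -1.5506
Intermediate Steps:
D(Y) = 0
D(-221)/M(213) + x/(-6607) = 0/165 + 10245/(-6607) = 0*(1/165) + 10245*(-1/6607) = 0 - 10245/6607 = -10245/6607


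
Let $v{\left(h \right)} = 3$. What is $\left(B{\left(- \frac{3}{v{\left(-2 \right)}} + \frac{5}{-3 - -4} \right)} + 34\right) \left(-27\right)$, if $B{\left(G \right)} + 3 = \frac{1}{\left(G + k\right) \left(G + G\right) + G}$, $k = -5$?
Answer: $- \frac{3321}{4} \approx -830.25$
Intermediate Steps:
$B{\left(G \right)} = -3 + \frac{1}{G + 2 G \left(-5 + G\right)}$ ($B{\left(G \right)} = -3 + \frac{1}{\left(G - 5\right) \left(G + G\right) + G} = -3 + \frac{1}{\left(-5 + G\right) 2 G + G} = -3 + \frac{1}{2 G \left(-5 + G\right) + G} = -3 + \frac{1}{G + 2 G \left(-5 + G\right)}$)
$\left(B{\left(- \frac{3}{v{\left(-2 \right)}} + \frac{5}{-3 - -4} \right)} + 34\right) \left(-27\right) = \left(\frac{1 - 6 \left(- \frac{3}{3} + \frac{5}{-3 - -4}\right)^{2} + 27 \left(- \frac{3}{3} + \frac{5}{-3 - -4}\right)}{\left(- \frac{3}{3} + \frac{5}{-3 - -4}\right) \left(-9 + 2 \left(- \frac{3}{3} + \frac{5}{-3 - -4}\right)\right)} + 34\right) \left(-27\right) = \left(\frac{1 - 6 \left(\left(-3\right) \frac{1}{3} + \frac{5}{-3 + 4}\right)^{2} + 27 \left(\left(-3\right) \frac{1}{3} + \frac{5}{-3 + 4}\right)}{\left(\left(-3\right) \frac{1}{3} + \frac{5}{-3 + 4}\right) \left(-9 + 2 \left(\left(-3\right) \frac{1}{3} + \frac{5}{-3 + 4}\right)\right)} + 34\right) \left(-27\right) = \left(\frac{1 - 6 \left(-1 + \frac{5}{1}\right)^{2} + 27 \left(-1 + \frac{5}{1}\right)}{\left(-1 + \frac{5}{1}\right) \left(-9 + 2 \left(-1 + \frac{5}{1}\right)\right)} + 34\right) \left(-27\right) = \left(\frac{1 - 6 \left(-1 + 5 \cdot 1\right)^{2} + 27 \left(-1 + 5 \cdot 1\right)}{\left(-1 + 5 \cdot 1\right) \left(-9 + 2 \left(-1 + 5 \cdot 1\right)\right)} + 34\right) \left(-27\right) = \left(\frac{1 - 6 \left(-1 + 5\right)^{2} + 27 \left(-1 + 5\right)}{\left(-1 + 5\right) \left(-9 + 2 \left(-1 + 5\right)\right)} + 34\right) \left(-27\right) = \left(\frac{1 - 6 \cdot 4^{2} + 27 \cdot 4}{4 \left(-9 + 2 \cdot 4\right)} + 34\right) \left(-27\right) = \left(\frac{1 - 96 + 108}{4 \left(-9 + 8\right)} + 34\right) \left(-27\right) = \left(\frac{1 - 96 + 108}{4 \left(-1\right)} + 34\right) \left(-27\right) = \left(\frac{1}{4} \left(-1\right) 13 + 34\right) \left(-27\right) = \left(- \frac{13}{4} + 34\right) \left(-27\right) = \frac{123}{4} \left(-27\right) = - \frac{3321}{4}$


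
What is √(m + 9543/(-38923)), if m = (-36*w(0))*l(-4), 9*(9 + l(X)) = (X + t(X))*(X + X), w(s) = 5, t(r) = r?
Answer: √514728533671/38923 ≈ 18.432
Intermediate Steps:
l(X) = -9 + 4*X²/9 (l(X) = -9 + ((X + X)*(X + X))/9 = -9 + ((2*X)*(2*X))/9 = -9 + (4*X²)/9 = -9 + 4*X²/9)
m = 340 (m = (-36*5)*(-9 + (4/9)*(-4)²) = -180*(-9 + (4/9)*16) = -180*(-9 + 64/9) = -180*(-17/9) = 340)
√(m + 9543/(-38923)) = √(340 + 9543/(-38923)) = √(340 + 9543*(-1/38923)) = √(340 - 9543/38923) = √(13224277/38923) = √514728533671/38923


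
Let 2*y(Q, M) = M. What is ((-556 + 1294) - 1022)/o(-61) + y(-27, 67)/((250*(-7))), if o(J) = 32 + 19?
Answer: -997417/178500 ≈ -5.5878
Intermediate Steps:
y(Q, M) = M/2
o(J) = 51
((-556 + 1294) - 1022)/o(-61) + y(-27, 67)/((250*(-7))) = ((-556 + 1294) - 1022)/51 + ((1/2)*67)/((250*(-7))) = (738 - 1022)*(1/51) + (67/2)/(-1750) = -284*1/51 + (67/2)*(-1/1750) = -284/51 - 67/3500 = -997417/178500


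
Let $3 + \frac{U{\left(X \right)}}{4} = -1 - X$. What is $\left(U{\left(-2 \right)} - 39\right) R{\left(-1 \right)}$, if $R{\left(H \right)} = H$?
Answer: $47$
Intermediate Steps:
$U{\left(X \right)} = -16 - 4 X$ ($U{\left(X \right)} = -12 + 4 \left(-1 - X\right) = -12 - \left(4 + 4 X\right) = -16 - 4 X$)
$\left(U{\left(-2 \right)} - 39\right) R{\left(-1 \right)} = \left(\left(-16 - -8\right) - 39\right) \left(-1\right) = \left(\left(-16 + 8\right) - 39\right) \left(-1\right) = \left(-8 - 39\right) \left(-1\right) = \left(-47\right) \left(-1\right) = 47$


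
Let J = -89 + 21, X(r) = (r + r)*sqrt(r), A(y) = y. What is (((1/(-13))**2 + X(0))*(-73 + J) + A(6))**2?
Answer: 762129/28561 ≈ 26.684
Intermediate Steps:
X(r) = 2*r**(3/2) (X(r) = (2*r)*sqrt(r) = 2*r**(3/2))
J = -68
(((1/(-13))**2 + X(0))*(-73 + J) + A(6))**2 = (((1/(-13))**2 + 2*0**(3/2))*(-73 - 68) + 6)**2 = (((-1/13)**2 + 2*0)*(-141) + 6)**2 = ((1/169 + 0)*(-141) + 6)**2 = ((1/169)*(-141) + 6)**2 = (-141/169 + 6)**2 = (873/169)**2 = 762129/28561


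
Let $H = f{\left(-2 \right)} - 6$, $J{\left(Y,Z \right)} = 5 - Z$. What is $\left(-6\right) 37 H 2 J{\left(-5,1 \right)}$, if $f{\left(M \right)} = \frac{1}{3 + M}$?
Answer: $8880$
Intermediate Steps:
$H = -5$ ($H = \frac{1}{3 - 2} - 6 = 1^{-1} - 6 = 1 - 6 = -5$)
$\left(-6\right) 37 H 2 J{\left(-5,1 \right)} = \left(-6\right) 37 \left(- 5 \cdot 2 \left(5 - 1\right)\right) = - 222 \left(- 5 \cdot 2 \left(5 - 1\right)\right) = - 222 \left(- 5 \cdot 2 \cdot 4\right) = - 222 \left(\left(-5\right) 8\right) = \left(-222\right) \left(-40\right) = 8880$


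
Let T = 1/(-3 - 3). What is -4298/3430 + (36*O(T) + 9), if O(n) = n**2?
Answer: 2143/245 ≈ 8.7469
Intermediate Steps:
T = -1/6 (T = 1/(-6) = -1/6 ≈ -0.16667)
-4298/3430 + (36*O(T) + 9) = -4298/3430 + (36*(-1/6)**2 + 9) = -4298*1/3430 + (36*(1/36) + 9) = -307/245 + (1 + 9) = -307/245 + 10 = 2143/245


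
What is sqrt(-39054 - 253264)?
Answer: I*sqrt(292318) ≈ 540.66*I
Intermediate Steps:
sqrt(-39054 - 253264) = sqrt(-292318) = I*sqrt(292318)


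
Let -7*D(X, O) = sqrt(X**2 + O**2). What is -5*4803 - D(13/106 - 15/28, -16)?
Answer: -24015 + sqrt(564153305)/10388 ≈ -24013.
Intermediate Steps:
D(X, O) = -sqrt(O**2 + X**2)/7 (D(X, O) = -sqrt(X**2 + O**2)/7 = -sqrt(O**2 + X**2)/7)
-5*4803 - D(13/106 - 15/28, -16) = -5*4803 - (-1)*sqrt((-16)**2 + (13/106 - 15/28)**2)/7 = -24015 - (-1)*sqrt(256 + (13*(1/106) - 15*1/28)**2)/7 = -24015 - (-1)*sqrt(256 + (13/106 - 15/28)**2)/7 = -24015 - (-1)*sqrt(256 + (-613/1484)**2)/7 = -24015 - (-1)*sqrt(256 + 375769/2202256)/7 = -24015 - (-1)*sqrt(564153305/2202256)/7 = -24015 - (-1)*sqrt(564153305)/1484/7 = -24015 - (-1)*sqrt(564153305)/10388 = -24015 + sqrt(564153305)/10388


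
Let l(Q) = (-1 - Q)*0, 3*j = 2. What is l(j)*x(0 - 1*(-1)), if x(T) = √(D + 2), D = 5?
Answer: 0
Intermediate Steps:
j = ⅔ (j = (⅓)*2 = ⅔ ≈ 0.66667)
l(Q) = 0
x(T) = √7 (x(T) = √(5 + 2) = √7)
l(j)*x(0 - 1*(-1)) = 0*√7 = 0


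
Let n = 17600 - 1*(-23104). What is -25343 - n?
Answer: -66047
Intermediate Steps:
n = 40704 (n = 17600 + 23104 = 40704)
-25343 - n = -25343 - 1*40704 = -25343 - 40704 = -66047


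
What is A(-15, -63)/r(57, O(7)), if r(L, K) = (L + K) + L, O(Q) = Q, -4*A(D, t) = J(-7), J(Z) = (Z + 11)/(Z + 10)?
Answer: -1/363 ≈ -0.0027548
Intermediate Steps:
J(Z) = (11 + Z)/(10 + Z)
A(D, t) = -1/3 (A(D, t) = -(11 - 7)/(4*(10 - 7)) = -4/(4*3) = -4/12 = -1/4*4/3 = -1/3)
r(L, K) = K + 2*L (r(L, K) = (K + L) + L = K + 2*L)
A(-15, -63)/r(57, O(7)) = -1/(3*(7 + 2*57)) = -1/(3*(7 + 114)) = -1/3/121 = -1/3*1/121 = -1/363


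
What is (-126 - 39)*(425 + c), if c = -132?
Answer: -48345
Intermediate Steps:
(-126 - 39)*(425 + c) = (-126 - 39)*(425 - 132) = -165*293 = -48345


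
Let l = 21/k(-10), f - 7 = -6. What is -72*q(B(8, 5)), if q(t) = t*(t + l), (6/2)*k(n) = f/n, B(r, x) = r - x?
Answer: 135432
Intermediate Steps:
f = 1 (f = 7 - 6 = 1)
k(n) = 1/(3*n) (k(n) = (1/n)/3 = 1/(3*n))
l = -630 (l = 21/(((⅓)/(-10))) = 21/(((⅓)*(-⅒))) = 21/(-1/30) = 21*(-30) = -630)
q(t) = t*(-630 + t) (q(t) = t*(t - 630) = t*(-630 + t))
-72*q(B(8, 5)) = -72*(8 - 1*5)*(-630 + (8 - 1*5)) = -72*(8 - 5)*(-630 + (8 - 5)) = -216*(-630 + 3) = -216*(-627) = -72*(-1881) = 135432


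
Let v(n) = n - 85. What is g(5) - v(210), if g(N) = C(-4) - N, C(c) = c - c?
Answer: -130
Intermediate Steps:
C(c) = 0
v(n) = -85 + n
g(N) = -N (g(N) = 0 - N = -N)
g(5) - v(210) = -1*5 - (-85 + 210) = -5 - 1*125 = -5 - 125 = -130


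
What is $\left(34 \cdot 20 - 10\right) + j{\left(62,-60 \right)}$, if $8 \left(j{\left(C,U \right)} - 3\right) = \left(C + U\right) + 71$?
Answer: $\frac{5457}{8} \approx 682.13$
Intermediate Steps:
$j{\left(C,U \right)} = \frac{95}{8} + \frac{C}{8} + \frac{U}{8}$ ($j{\left(C,U \right)} = 3 + \frac{\left(C + U\right) + 71}{8} = 3 + \frac{71 + C + U}{8} = 3 + \left(\frac{71}{8} + \frac{C}{8} + \frac{U}{8}\right) = \frac{95}{8} + \frac{C}{8} + \frac{U}{8}$)
$\left(34 \cdot 20 - 10\right) + j{\left(62,-60 \right)} = \left(34 \cdot 20 - 10\right) + \left(\frac{95}{8} + \frac{1}{8} \cdot 62 + \frac{1}{8} \left(-60\right)\right) = \left(680 - 10\right) + \left(\frac{95}{8} + \frac{31}{4} - \frac{15}{2}\right) = 670 + \frac{97}{8} = \frac{5457}{8}$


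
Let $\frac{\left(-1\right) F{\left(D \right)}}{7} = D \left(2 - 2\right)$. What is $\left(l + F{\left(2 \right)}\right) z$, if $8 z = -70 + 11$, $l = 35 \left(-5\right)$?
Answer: $\frac{10325}{8} \approx 1290.6$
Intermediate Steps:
$F{\left(D \right)} = 0$ ($F{\left(D \right)} = - 7 D \left(2 - 2\right) = - 7 D 0 = \left(-7\right) 0 = 0$)
$l = -175$
$z = - \frac{59}{8}$ ($z = \frac{-70 + 11}{8} = \frac{1}{8} \left(-59\right) = - \frac{59}{8} \approx -7.375$)
$\left(l + F{\left(2 \right)}\right) z = \left(-175 + 0\right) \left(- \frac{59}{8}\right) = \left(-175\right) \left(- \frac{59}{8}\right) = \frac{10325}{8}$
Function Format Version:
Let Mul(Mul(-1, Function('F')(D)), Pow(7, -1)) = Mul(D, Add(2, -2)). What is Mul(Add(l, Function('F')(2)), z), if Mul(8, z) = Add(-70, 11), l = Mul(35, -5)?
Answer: Rational(10325, 8) ≈ 1290.6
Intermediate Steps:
Function('F')(D) = 0 (Function('F')(D) = Mul(-7, Mul(D, Add(2, -2))) = Mul(-7, Mul(D, 0)) = Mul(-7, 0) = 0)
l = -175
z = Rational(-59, 8) (z = Mul(Rational(1, 8), Add(-70, 11)) = Mul(Rational(1, 8), -59) = Rational(-59, 8) ≈ -7.3750)
Mul(Add(l, Function('F')(2)), z) = Mul(Add(-175, 0), Rational(-59, 8)) = Mul(-175, Rational(-59, 8)) = Rational(10325, 8)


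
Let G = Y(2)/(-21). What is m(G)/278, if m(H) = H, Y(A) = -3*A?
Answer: 1/973 ≈ 0.0010277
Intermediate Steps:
G = 2/7 (G = -3*2/(-21) = -6*(-1/21) = 2/7 ≈ 0.28571)
m(G)/278 = (2/7)/278 = (2/7)*(1/278) = 1/973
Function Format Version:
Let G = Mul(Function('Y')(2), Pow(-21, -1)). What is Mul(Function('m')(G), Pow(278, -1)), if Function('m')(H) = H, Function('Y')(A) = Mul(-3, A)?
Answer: Rational(1, 973) ≈ 0.0010277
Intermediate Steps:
G = Rational(2, 7) (G = Mul(Mul(-3, 2), Pow(-21, -1)) = Mul(-6, Rational(-1, 21)) = Rational(2, 7) ≈ 0.28571)
Mul(Function('m')(G), Pow(278, -1)) = Mul(Rational(2, 7), Pow(278, -1)) = Mul(Rational(2, 7), Rational(1, 278)) = Rational(1, 973)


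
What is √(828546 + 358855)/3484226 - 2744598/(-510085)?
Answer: 2744598/510085 + √1187401/3484226 ≈ 5.3810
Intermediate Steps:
√(828546 + 358855)/3484226 - 2744598/(-510085) = √1187401*(1/3484226) - 2744598*(-1/510085) = √1187401/3484226 + 2744598/510085 = 2744598/510085 + √1187401/3484226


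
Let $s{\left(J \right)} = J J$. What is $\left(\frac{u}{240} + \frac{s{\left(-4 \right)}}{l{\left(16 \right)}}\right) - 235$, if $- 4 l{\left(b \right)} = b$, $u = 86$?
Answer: $- \frac{28637}{120} \approx -238.64$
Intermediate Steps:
$s{\left(J \right)} = J^{2}$
$l{\left(b \right)} = - \frac{b}{4}$
$\left(\frac{u}{240} + \frac{s{\left(-4 \right)}}{l{\left(16 \right)}}\right) - 235 = \left(\frac{86}{240} + \frac{\left(-4\right)^{2}}{\left(- \frac{1}{4}\right) 16}\right) - 235 = \left(86 \cdot \frac{1}{240} + \frac{16}{-4}\right) - 235 = \left(\frac{43}{120} + 16 \left(- \frac{1}{4}\right)\right) - 235 = \left(\frac{43}{120} - 4\right) - 235 = - \frac{437}{120} - 235 = - \frac{28637}{120}$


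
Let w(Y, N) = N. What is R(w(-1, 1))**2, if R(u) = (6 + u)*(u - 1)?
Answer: 0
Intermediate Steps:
R(u) = (-1 + u)*(6 + u) (R(u) = (6 + u)*(-1 + u) = (-1 + u)*(6 + u))
R(w(-1, 1))**2 = (-6 + 1**2 + 5*1)**2 = (-6 + 1 + 5)**2 = 0**2 = 0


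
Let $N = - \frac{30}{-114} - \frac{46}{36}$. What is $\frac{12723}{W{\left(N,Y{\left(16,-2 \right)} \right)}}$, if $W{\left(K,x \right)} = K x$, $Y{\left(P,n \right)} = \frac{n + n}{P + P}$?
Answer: $\frac{34810128}{347} \approx 1.0032 \cdot 10^{5}$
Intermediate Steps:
$N = - \frac{347}{342}$ ($N = \left(-30\right) \left(- \frac{1}{114}\right) - \frac{23}{18} = \frac{5}{19} - \frac{23}{18} = - \frac{347}{342} \approx -1.0146$)
$Y{\left(P,n \right)} = \frac{n}{P}$ ($Y{\left(P,n \right)} = \frac{2 n}{2 P} = 2 n \frac{1}{2 P} = \frac{n}{P}$)
$\frac{12723}{W{\left(N,Y{\left(16,-2 \right)} \right)}} = \frac{12723}{\left(- \frac{347}{342}\right) \left(- \frac{2}{16}\right)} = \frac{12723}{\left(- \frac{347}{342}\right) \left(\left(-2\right) \frac{1}{16}\right)} = \frac{12723}{\left(- \frac{347}{342}\right) \left(- \frac{1}{8}\right)} = \frac{12723}{\frac{347}{2736}} = 12723 \cdot \frac{2736}{347} = \frac{34810128}{347}$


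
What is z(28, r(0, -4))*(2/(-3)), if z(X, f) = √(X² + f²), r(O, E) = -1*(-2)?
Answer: -4*√197/3 ≈ -18.714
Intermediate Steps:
r(O, E) = 2
z(28, r(0, -4))*(2/(-3)) = √(28² + 2²)*(2/(-3)) = √(784 + 4)*(2*(-⅓)) = √788*(-⅔) = (2*√197)*(-⅔) = -4*√197/3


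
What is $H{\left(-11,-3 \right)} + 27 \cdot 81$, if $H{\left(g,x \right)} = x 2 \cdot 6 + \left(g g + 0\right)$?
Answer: $2272$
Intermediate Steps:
$H{\left(g,x \right)} = g^{2} + 12 x$ ($H{\left(g,x \right)} = 2 x 6 + \left(g^{2} + 0\right) = 12 x + g^{2} = g^{2} + 12 x$)
$H{\left(-11,-3 \right)} + 27 \cdot 81 = \left(\left(-11\right)^{2} + 12 \left(-3\right)\right) + 27 \cdot 81 = \left(121 - 36\right) + 2187 = 85 + 2187 = 2272$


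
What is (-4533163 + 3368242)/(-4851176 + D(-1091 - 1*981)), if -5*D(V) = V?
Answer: 5824605/24253808 ≈ 0.24015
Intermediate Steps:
D(V) = -V/5
(-4533163 + 3368242)/(-4851176 + D(-1091 - 1*981)) = (-4533163 + 3368242)/(-4851176 - (-1091 - 1*981)/5) = -1164921/(-4851176 - (-1091 - 981)/5) = -1164921/(-4851176 - ⅕*(-2072)) = -1164921/(-4851176 + 2072/5) = -1164921/(-24253808/5) = -1164921*(-5/24253808) = 5824605/24253808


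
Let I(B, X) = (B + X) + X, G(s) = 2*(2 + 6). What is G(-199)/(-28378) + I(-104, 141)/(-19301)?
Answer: -2680050/273861889 ≈ -0.0097861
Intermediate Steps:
G(s) = 16 (G(s) = 2*8 = 16)
I(B, X) = B + 2*X
G(-199)/(-28378) + I(-104, 141)/(-19301) = 16/(-28378) + (-104 + 2*141)/(-19301) = 16*(-1/28378) + (-104 + 282)*(-1/19301) = -8/14189 + 178*(-1/19301) = -8/14189 - 178/19301 = -2680050/273861889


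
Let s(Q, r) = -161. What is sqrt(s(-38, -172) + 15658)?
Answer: sqrt(15497) ≈ 124.49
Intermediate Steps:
sqrt(s(-38, -172) + 15658) = sqrt(-161 + 15658) = sqrt(15497)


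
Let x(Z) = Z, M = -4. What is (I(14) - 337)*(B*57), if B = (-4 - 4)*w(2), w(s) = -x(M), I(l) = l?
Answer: 589152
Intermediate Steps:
w(s) = 4 (w(s) = -1*(-4) = 4)
B = -32 (B = (-4 - 4)*4 = -8*4 = -32)
(I(14) - 337)*(B*57) = (14 - 337)*(-32*57) = -323*(-1824) = 589152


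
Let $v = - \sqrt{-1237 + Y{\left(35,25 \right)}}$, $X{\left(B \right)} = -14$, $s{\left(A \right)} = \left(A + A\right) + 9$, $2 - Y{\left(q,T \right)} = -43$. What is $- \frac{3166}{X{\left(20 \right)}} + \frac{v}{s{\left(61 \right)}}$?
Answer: $\frac{1583}{7} - \frac{2 i \sqrt{298}}{131} \approx 226.14 - 0.26355 i$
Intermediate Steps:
$Y{\left(q,T \right)} = 45$ ($Y{\left(q,T \right)} = 2 - -43 = 2 + 43 = 45$)
$s{\left(A \right)} = 9 + 2 A$ ($s{\left(A \right)} = 2 A + 9 = 9 + 2 A$)
$v = - 2 i \sqrt{298}$ ($v = - \sqrt{-1237 + 45} = - \sqrt{-1192} = - 2 i \sqrt{298} \approx - 34.525 i$)
$- \frac{3166}{X{\left(20 \right)}} + \frac{v}{s{\left(61 \right)}} = - \frac{3166}{-14} + \frac{\left(-2\right) i \sqrt{298}}{9 + 2 \cdot 61} = \left(-3166\right) \left(- \frac{1}{14}\right) + \frac{\left(-2\right) i \sqrt{298}}{9 + 122} = \frac{1583}{7} + \frac{\left(-2\right) i \sqrt{298}}{131} = \frac{1583}{7} + - 2 i \sqrt{298} \cdot \frac{1}{131} = \frac{1583}{7} - \frac{2 i \sqrt{298}}{131}$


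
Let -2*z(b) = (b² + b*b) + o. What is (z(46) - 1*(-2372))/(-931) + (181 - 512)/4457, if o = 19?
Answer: -2813623/8298934 ≈ -0.33903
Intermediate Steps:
z(b) = -19/2 - b² (z(b) = -((b² + b*b) + 19)/2 = -((b² + b²) + 19)/2 = -(2*b² + 19)/2 = -(19 + 2*b²)/2 = -19/2 - b²)
(z(46) - 1*(-2372))/(-931) + (181 - 512)/4457 = ((-19/2 - 1*46²) - 1*(-2372))/(-931) + (181 - 512)/4457 = ((-19/2 - 1*2116) + 2372)*(-1/931) - 331*1/4457 = ((-19/2 - 2116) + 2372)*(-1/931) - 331/4457 = (-4251/2 + 2372)*(-1/931) - 331/4457 = (493/2)*(-1/931) - 331/4457 = -493/1862 - 331/4457 = -2813623/8298934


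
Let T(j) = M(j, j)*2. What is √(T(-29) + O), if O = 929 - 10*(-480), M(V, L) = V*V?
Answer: √7411 ≈ 86.087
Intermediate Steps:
M(V, L) = V²
T(j) = 2*j² (T(j) = j²*2 = 2*j²)
O = 5729 (O = 929 + 4800 = 5729)
√(T(-29) + O) = √(2*(-29)² + 5729) = √(2*841 + 5729) = √(1682 + 5729) = √7411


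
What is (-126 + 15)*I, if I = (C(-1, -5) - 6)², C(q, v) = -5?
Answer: -13431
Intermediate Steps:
I = 121 (I = (-5 - 6)² = (-11)² = 121)
(-126 + 15)*I = (-126 + 15)*121 = -111*121 = -13431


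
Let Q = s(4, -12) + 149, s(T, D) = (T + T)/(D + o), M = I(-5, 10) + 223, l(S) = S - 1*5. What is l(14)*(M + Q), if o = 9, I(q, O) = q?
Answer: 3279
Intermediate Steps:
l(S) = -5 + S (l(S) = S - 5 = -5 + S)
M = 218 (M = -5 + 223 = 218)
s(T, D) = 2*T/(9 + D) (s(T, D) = (T + T)/(D + 9) = (2*T)/(9 + D) = 2*T/(9 + D))
Q = 439/3 (Q = 2*4/(9 - 12) + 149 = 2*4/(-3) + 149 = 2*4*(-⅓) + 149 = -8/3 + 149 = 439/3 ≈ 146.33)
l(14)*(M + Q) = (-5 + 14)*(218 + 439/3) = 9*(1093/3) = 3279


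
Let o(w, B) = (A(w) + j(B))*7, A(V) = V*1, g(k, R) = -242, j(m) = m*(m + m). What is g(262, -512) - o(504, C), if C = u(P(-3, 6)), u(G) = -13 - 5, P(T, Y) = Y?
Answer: -8306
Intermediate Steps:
j(m) = 2*m² (j(m) = m*(2*m) = 2*m²)
u(G) = -18
C = -18
A(V) = V
o(w, B) = 7*w + 14*B² (o(w, B) = (w + 2*B²)*7 = 7*w + 14*B²)
g(262, -512) - o(504, C) = -242 - (7*504 + 14*(-18)²) = -242 - (3528 + 14*324) = -242 - (3528 + 4536) = -242 - 1*8064 = -242 - 8064 = -8306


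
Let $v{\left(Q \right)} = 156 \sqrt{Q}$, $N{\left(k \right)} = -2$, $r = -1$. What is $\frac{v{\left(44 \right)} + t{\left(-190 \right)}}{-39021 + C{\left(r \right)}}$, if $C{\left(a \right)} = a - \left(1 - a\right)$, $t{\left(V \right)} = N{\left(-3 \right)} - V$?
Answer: $- \frac{47}{9756} - \frac{13 \sqrt{11}}{1626} \approx -0.031334$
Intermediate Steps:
$t{\left(V \right)} = -2 - V$
$C{\left(a \right)} = -1 + 2 a$ ($C{\left(a \right)} = a + \left(-1 + a\right) = -1 + 2 a$)
$\frac{v{\left(44 \right)} + t{\left(-190 \right)}}{-39021 + C{\left(r \right)}} = \frac{156 \sqrt{44} - -188}{-39021 + \left(-1 + 2 \left(-1\right)\right)} = \frac{156 \cdot 2 \sqrt{11} + \left(-2 + 190\right)}{-39021 - 3} = \frac{312 \sqrt{11} + 188}{-39021 - 3} = \frac{188 + 312 \sqrt{11}}{-39024} = \left(188 + 312 \sqrt{11}\right) \left(- \frac{1}{39024}\right) = - \frac{47}{9756} - \frac{13 \sqrt{11}}{1626}$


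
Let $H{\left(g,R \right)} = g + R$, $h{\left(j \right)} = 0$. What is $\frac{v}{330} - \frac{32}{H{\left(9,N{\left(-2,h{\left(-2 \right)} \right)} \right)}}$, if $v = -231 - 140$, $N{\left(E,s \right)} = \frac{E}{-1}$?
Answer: $- \frac{121}{30} \approx -4.0333$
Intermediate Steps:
$N{\left(E,s \right)} = - E$ ($N{\left(E,s \right)} = E \left(-1\right) = - E$)
$v = -371$ ($v = -231 - 140 = -371$)
$H{\left(g,R \right)} = R + g$
$\frac{v}{330} - \frac{32}{H{\left(9,N{\left(-2,h{\left(-2 \right)} \right)} \right)}} = - \frac{371}{330} - \frac{32}{\left(-1\right) \left(-2\right) + 9} = \left(-371\right) \frac{1}{330} - \frac{32}{2 + 9} = - \frac{371}{330} - \frac{32}{11} = - \frac{121}{30}$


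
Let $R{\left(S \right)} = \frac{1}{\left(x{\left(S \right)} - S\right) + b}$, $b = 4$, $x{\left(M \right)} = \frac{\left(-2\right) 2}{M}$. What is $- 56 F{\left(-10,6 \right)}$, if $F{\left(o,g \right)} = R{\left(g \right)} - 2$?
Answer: $133$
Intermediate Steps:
$x{\left(M \right)} = - \frac{4}{M}$
$R{\left(S \right)} = \frac{1}{4 - S - \frac{4}{S}}$ ($R{\left(S \right)} = \frac{1}{\left(- \frac{4}{S} - S\right) + 4} = \frac{1}{\left(- S - \frac{4}{S}\right) + 4} = \frac{1}{4 - S - \frac{4}{S}}$)
$F{\left(o,g \right)} = -2 - \frac{g}{4 + g \left(-4 + g\right)}$ ($F{\left(o,g \right)} = - \frac{g}{4 + g \left(-4 + g\right)} - 2 = -2 - \frac{g}{4 + g \left(-4 + g\right)}$)
$- 56 F{\left(-10,6 \right)} = - 56 \frac{-8 - 6 - 12 \left(-4 + 6\right)}{4 + 6 \left(-4 + 6\right)} = - 56 \frac{-8 - 6 - 12 \cdot 2}{4 + 6 \cdot 2} = - 56 \frac{-8 - 6 - 24}{4 + 12} = - 56 \cdot \frac{1}{16} \left(-38\right) = \left(-56\right) \left(- \frac{19}{8}\right) = 133$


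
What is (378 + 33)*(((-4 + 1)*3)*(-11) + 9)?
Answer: 44388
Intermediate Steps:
(378 + 33)*(((-4 + 1)*3)*(-11) + 9) = 411*(-3*3*(-11) + 9) = 411*(-9*(-11) + 9) = 411*(99 + 9) = 411*108 = 44388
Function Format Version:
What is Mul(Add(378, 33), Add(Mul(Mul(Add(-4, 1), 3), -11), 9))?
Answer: 44388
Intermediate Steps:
Mul(Add(378, 33), Add(Mul(Mul(Add(-4, 1), 3), -11), 9)) = Mul(411, Add(Mul(Mul(-3, 3), -11), 9)) = Mul(411, Add(Mul(-9, -11), 9)) = Mul(411, Add(99, 9)) = Mul(411, 108) = 44388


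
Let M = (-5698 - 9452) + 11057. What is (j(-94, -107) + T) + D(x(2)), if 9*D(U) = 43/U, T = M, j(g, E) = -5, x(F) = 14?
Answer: -516305/126 ≈ -4097.7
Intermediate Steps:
M = -4093 (M = -15150 + 11057 = -4093)
T = -4093
D(U) = 43/(9*U) (D(U) = (43/U)/9 = 43/(9*U))
(j(-94, -107) + T) + D(x(2)) = (-5 - 4093) + (43/9)/14 = -4098 + (43/9)*(1/14) = -4098 + 43/126 = -516305/126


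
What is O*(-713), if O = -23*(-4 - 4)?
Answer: -131192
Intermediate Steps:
O = 184 (O = -23*(-8) = 184)
O*(-713) = 184*(-713) = -131192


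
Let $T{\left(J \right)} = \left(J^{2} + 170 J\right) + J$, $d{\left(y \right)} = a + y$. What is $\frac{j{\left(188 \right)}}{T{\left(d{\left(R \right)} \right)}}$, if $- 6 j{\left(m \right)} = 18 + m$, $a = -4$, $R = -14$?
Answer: $\frac{103}{8262} \approx 0.012467$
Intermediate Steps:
$d{\left(y \right)} = -4 + y$
$j{\left(m \right)} = -3 - \frac{m}{6}$ ($j{\left(m \right)} = - \frac{18 + m}{6} = -3 - \frac{m}{6}$)
$T{\left(J \right)} = J^{2} + 171 J$
$\frac{j{\left(188 \right)}}{T{\left(d{\left(R \right)} \right)}} = \frac{-3 - \frac{94}{3}}{\left(-4 - 14\right) \left(171 - 18\right)} = \frac{-3 - \frac{94}{3}}{\left(-18\right) \left(171 - 18\right)} = - \frac{103}{3 \left(\left(-18\right) 153\right)} = - \frac{103}{3 \left(-2754\right)} = \left(- \frac{103}{3}\right) \left(- \frac{1}{2754}\right) = \frac{103}{8262}$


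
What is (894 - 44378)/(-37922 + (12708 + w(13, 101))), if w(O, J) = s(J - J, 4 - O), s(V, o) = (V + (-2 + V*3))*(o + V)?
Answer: 10871/6299 ≈ 1.7258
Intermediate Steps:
s(V, o) = (-2 + 4*V)*(V + o) (s(V, o) = (V + (-2 + 3*V))*(V + o) = (-2 + 4*V)*(V + o))
w(O, J) = -8 + 2*O (w(O, J) = -2*(J - J) - 2*(4 - O) + 4*(J - J)² + 4*(J - J)*(4 - O) = -2*0 + (-8 + 2*O) + 4*0² + 4*0*(4 - O) = 0 + (-8 + 2*O) + 4*0 + 0 = 0 + (-8 + 2*O) + 0 + 0 = -8 + 2*O)
(894 - 44378)/(-37922 + (12708 + w(13, 101))) = (894 - 44378)/(-37922 + (12708 + (-8 + 2*13))) = -43484/(-37922 + (12708 + (-8 + 26))) = -43484/(-37922 + (12708 + 18)) = -43484/(-37922 + 12726) = -43484/(-25196) = -43484*(-1/25196) = 10871/6299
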